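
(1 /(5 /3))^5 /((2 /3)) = 729 /6250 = 0.12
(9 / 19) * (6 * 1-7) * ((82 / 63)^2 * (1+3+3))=-6724 / 1197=-5.62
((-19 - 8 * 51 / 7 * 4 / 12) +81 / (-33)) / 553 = -3148 / 42581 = -0.07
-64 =-64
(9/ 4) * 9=81/ 4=20.25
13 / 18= 0.72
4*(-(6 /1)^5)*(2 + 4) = -186624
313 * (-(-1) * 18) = 5634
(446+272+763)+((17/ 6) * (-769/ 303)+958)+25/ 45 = 1474013/ 606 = 2432.36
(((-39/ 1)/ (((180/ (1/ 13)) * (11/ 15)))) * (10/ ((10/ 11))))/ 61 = -1/ 244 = -0.00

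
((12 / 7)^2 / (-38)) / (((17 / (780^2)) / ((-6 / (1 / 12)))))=3153945600 / 15827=199276.27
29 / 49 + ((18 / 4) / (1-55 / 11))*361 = -158969 / 392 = -405.53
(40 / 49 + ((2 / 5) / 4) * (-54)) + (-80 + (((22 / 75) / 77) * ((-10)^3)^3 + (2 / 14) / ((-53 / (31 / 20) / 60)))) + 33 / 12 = -593612790383 / 155820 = -3809605.89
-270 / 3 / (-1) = 90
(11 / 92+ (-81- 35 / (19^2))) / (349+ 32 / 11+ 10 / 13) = -384587203 / 1674980796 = -0.23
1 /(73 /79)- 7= -432 /73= -5.92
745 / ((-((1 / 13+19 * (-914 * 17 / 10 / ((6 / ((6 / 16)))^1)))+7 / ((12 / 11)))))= 2324400 / 5736569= 0.41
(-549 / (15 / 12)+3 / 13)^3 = -84586730.62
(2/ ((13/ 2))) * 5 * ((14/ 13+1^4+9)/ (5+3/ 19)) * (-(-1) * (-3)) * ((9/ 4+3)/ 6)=-10260/ 1183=-8.67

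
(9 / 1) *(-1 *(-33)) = 297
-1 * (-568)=568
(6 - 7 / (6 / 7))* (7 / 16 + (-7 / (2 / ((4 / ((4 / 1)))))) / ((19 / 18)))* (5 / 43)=0.73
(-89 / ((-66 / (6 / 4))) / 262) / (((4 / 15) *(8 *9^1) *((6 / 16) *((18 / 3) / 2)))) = 445 / 1245024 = 0.00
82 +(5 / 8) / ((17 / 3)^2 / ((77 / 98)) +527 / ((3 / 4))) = 9657731 / 117776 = 82.00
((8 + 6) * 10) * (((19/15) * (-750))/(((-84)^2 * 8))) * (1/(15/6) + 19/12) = -8075/1728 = -4.67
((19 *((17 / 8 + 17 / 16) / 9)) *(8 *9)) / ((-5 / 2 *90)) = -323 / 150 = -2.15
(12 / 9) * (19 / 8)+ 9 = 12.17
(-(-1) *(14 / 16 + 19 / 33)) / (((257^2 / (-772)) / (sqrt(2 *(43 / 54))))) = -73919 *sqrt(129) / 39233106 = -0.02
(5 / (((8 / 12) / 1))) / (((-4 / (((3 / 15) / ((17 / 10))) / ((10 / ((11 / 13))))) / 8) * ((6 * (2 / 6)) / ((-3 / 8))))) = 99 / 3536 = 0.03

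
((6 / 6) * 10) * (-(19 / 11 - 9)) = 800 / 11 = 72.73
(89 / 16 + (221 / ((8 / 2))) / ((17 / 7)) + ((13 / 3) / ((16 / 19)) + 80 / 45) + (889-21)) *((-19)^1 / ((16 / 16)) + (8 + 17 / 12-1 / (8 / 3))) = -15542887 / 1728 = -8994.73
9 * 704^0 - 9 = 0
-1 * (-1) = 1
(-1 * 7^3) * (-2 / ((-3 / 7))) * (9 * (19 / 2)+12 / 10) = -693889 / 5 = -138777.80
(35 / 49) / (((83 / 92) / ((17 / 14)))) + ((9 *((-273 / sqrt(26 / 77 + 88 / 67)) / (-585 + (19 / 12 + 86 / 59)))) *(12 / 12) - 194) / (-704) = 1770819 / 1431584 - 62127 *sqrt(43944362) / 88242527648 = 1.23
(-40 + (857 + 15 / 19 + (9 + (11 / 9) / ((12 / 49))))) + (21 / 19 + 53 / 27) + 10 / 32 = 835.16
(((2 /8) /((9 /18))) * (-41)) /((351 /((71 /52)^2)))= -206681 /1898208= -0.11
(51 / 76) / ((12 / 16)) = 0.89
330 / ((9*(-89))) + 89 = 23653 / 267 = 88.59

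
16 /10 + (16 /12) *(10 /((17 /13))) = 3008 /255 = 11.80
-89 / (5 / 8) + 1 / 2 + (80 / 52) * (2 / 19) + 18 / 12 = -173194 / 1235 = -140.24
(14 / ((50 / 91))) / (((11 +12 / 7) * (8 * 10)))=4459 / 178000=0.03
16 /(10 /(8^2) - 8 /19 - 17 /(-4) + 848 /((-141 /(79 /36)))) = -12344832 /7107997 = -1.74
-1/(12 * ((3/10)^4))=-10.29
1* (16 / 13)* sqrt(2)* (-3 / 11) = -48* sqrt(2) / 143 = -0.47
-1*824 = -824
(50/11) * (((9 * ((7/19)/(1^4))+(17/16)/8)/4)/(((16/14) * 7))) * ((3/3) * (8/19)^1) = 209675/1016576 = 0.21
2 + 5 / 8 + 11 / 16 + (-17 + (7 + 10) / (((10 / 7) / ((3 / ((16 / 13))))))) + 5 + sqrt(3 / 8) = sqrt(6) / 4 + 3251 / 160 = 20.93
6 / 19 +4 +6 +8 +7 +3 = 538 / 19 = 28.32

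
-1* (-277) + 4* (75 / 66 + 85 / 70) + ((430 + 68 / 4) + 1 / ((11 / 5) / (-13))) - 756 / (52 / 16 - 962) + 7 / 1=217125108 / 295295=735.28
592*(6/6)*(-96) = -56832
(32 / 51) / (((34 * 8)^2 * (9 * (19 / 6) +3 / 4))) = 1 / 3448926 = 0.00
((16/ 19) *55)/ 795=176/ 3021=0.06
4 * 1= 4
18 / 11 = 1.64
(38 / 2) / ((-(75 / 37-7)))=703 / 184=3.82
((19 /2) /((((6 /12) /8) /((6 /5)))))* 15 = 2736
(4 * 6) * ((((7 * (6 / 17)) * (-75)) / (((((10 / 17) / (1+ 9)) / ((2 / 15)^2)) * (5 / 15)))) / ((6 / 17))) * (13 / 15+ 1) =-106624 / 5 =-21324.80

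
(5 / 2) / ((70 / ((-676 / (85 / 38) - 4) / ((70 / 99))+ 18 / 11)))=-3529674 / 229075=-15.41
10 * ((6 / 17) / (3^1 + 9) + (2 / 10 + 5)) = 889 / 17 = 52.29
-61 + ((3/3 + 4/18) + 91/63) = -58.33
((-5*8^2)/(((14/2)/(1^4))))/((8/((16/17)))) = -640/119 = -5.38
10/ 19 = 0.53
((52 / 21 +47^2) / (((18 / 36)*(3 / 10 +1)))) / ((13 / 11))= 10217020 / 3549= 2878.84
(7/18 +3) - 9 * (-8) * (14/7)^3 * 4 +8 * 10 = 2387.39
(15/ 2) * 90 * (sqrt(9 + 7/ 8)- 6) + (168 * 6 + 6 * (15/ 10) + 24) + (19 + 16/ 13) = -38854/ 13 + 675 * sqrt(158)/ 4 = -867.61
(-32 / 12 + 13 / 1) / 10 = 31 / 30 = 1.03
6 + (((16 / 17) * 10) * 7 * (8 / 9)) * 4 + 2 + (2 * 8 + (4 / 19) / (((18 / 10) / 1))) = 258.37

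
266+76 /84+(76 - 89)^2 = 9154 /21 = 435.90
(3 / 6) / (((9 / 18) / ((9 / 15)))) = 3 / 5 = 0.60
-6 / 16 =-3 / 8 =-0.38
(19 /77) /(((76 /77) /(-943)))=-943 /4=-235.75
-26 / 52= -1 / 2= -0.50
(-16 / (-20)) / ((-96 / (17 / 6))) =-0.02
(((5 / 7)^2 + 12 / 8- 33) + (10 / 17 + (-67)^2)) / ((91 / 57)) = 423397425 / 151606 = 2792.75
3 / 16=0.19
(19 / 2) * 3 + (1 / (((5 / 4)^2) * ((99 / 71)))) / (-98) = 6911539 / 242550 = 28.50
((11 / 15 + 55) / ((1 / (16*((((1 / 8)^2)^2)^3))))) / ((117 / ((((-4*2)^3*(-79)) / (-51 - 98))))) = -16511 / 548394762240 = -0.00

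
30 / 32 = 15 / 16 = 0.94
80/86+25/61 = 3515/2623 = 1.34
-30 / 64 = -15 / 32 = -0.47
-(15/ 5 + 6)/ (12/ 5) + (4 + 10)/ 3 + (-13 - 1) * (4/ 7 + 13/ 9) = -983/ 36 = -27.31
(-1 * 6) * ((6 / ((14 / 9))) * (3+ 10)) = -300.86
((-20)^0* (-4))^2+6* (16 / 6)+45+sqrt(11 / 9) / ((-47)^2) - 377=-300+sqrt(11) / 6627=-300.00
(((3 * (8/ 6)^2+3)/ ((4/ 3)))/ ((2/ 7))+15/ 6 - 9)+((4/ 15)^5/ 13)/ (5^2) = 30356023817/ 1974375000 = 15.38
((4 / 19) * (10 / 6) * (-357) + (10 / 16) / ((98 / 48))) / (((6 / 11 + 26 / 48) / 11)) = -337836840 / 267197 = -1264.37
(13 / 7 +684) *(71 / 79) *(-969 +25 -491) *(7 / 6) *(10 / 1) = -10319617.83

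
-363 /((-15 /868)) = 105028 /5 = 21005.60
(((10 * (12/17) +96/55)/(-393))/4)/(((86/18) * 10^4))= -3087/26334275000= -0.00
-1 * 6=-6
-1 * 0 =0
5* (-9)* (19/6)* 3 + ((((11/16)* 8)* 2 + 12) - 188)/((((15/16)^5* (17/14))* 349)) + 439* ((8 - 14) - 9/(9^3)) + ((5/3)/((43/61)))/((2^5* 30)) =-845171313572261/275528520000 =-3067.45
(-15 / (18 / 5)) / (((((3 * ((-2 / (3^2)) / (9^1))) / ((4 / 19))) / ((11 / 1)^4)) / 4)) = 13176900 / 19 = 693521.05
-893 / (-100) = 893 / 100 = 8.93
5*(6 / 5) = 6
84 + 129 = 213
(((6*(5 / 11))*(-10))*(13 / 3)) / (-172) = 325 / 473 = 0.69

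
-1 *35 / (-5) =7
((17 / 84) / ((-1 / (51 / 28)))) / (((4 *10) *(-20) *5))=289 / 3136000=0.00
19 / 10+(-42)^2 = 1765.90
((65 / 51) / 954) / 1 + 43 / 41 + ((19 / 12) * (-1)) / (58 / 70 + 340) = 49756336361 / 47592272412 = 1.05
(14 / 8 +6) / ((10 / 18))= 279 / 20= 13.95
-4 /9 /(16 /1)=-1 /36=-0.03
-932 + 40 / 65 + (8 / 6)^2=-108764 / 117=-929.61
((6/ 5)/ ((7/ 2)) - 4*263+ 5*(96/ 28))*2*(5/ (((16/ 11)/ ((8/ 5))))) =-398288/ 35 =-11379.66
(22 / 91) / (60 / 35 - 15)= -22 / 1209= -0.02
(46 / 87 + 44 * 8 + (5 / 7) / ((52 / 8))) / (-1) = -352.64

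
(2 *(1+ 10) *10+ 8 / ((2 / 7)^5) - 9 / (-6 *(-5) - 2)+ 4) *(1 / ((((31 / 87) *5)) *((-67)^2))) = 2695086 / 4870565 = 0.55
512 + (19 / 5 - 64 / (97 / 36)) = 238643 / 485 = 492.05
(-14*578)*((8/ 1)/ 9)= -7192.89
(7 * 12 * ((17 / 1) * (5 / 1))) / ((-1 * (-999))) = 2380 / 333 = 7.15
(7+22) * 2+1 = 59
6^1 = 6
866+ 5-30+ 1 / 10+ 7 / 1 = 8481 / 10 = 848.10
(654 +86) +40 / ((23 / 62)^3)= 18536700 / 12167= 1523.52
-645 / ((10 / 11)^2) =-15609 / 20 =-780.45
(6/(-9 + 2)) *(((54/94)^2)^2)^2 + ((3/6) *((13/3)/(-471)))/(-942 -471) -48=-48.01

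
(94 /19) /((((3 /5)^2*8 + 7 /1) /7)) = 16450 /4693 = 3.51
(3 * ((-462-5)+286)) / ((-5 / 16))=8688 / 5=1737.60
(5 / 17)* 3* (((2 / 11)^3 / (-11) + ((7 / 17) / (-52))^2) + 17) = 2917447796895 / 194502054032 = 15.00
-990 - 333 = -1323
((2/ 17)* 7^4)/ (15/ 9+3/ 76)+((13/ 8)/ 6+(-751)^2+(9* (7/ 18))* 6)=179086758385/ 317424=564187.83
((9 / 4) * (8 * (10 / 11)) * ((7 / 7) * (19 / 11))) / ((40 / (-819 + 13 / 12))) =-559455 / 968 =-577.95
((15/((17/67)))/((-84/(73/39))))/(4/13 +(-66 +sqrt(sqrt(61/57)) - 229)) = -24455/(18564 * (-3831/13 +57^(3/4) * 61^(1/4)/57)) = 0.00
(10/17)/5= 2/17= 0.12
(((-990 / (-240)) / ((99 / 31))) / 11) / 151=31 / 39864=0.00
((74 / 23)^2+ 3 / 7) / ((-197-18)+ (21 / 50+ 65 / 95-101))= -37923050 / 1107756153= -0.03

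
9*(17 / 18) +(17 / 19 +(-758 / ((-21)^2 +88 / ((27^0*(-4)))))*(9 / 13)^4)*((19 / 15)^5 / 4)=323172779548651 / 36349941712500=8.89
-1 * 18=-18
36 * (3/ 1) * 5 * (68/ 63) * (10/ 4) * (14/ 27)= 6800/ 9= 755.56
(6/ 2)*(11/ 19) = 1.74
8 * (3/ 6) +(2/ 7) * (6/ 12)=29/ 7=4.14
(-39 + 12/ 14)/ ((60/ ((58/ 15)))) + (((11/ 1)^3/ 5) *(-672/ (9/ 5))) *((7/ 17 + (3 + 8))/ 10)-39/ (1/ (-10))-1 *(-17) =-672392229/ 5950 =-113007.10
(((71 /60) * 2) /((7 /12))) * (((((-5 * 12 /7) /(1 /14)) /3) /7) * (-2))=2272 /49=46.37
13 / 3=4.33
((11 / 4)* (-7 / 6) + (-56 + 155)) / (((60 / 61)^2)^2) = 31831588459 / 311040000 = 102.34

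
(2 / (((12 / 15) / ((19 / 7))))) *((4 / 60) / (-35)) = -0.01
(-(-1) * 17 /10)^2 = 289 /100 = 2.89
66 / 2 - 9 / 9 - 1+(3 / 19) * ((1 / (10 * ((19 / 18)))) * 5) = 11218 / 361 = 31.07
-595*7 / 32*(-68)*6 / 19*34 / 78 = 1203685 / 988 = 1218.30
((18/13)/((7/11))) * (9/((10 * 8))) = 891/3640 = 0.24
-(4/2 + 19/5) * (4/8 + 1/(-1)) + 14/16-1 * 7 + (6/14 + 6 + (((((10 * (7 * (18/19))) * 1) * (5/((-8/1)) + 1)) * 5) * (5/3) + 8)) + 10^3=6482103/5320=1218.44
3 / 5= 0.60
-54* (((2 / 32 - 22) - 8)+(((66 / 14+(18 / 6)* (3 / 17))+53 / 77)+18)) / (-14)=-3396033 / 146608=-23.16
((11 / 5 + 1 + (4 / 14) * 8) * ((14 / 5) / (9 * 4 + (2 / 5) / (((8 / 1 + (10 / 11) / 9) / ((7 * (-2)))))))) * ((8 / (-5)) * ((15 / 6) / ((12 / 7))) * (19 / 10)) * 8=-718592 / 46575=-15.43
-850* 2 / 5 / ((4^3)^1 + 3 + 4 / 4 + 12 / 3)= -85 / 18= -4.72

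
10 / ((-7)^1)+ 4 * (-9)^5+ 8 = -1653326 / 7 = -236189.43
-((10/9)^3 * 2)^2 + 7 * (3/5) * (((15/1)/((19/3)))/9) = -64839739/10097379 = -6.42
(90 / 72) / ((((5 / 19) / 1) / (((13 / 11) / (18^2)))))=0.02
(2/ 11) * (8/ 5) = 0.29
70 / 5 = 14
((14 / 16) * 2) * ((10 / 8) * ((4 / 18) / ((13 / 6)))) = 35 / 156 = 0.22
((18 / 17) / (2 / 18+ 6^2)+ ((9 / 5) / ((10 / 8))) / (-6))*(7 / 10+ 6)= -38994 / 27625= -1.41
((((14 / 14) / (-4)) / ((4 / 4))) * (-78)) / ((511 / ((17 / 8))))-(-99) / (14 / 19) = 1099167 / 8176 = 134.44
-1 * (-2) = 2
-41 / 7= -5.86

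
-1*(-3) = 3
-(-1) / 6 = 1 / 6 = 0.17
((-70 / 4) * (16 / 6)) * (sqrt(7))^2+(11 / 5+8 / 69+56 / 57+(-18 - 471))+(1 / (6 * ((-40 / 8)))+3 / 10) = -1774442 / 2185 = -812.10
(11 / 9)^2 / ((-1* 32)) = -121 / 2592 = -0.05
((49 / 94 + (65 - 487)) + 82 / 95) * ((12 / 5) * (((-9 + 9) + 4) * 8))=-721170624 / 22325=-32303.28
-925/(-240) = 185/48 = 3.85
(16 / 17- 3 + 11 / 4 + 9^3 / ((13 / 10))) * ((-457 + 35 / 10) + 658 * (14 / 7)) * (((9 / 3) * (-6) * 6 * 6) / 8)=-69349848975 / 1768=-39225027.70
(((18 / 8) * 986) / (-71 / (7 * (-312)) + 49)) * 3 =14535612 / 107087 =135.74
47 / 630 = 0.07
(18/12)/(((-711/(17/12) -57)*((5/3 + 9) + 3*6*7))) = -51/2596940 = -0.00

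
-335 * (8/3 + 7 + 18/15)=-10921/3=-3640.33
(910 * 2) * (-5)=-9100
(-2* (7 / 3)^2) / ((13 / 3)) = -98 / 39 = -2.51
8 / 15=0.53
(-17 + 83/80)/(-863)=1277/69040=0.02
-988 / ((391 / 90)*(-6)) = 14820 / 391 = 37.90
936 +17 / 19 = 17801 / 19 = 936.89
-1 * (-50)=50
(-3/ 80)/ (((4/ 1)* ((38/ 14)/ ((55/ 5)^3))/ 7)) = -32.18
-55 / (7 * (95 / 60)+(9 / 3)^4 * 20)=-660 / 19573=-0.03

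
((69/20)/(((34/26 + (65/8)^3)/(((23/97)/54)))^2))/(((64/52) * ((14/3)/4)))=54744881152/341647641886603223115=0.00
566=566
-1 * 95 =-95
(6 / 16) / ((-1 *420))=-0.00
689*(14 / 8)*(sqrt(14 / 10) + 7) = 4823*sqrt(35) / 20 + 33761 / 4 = 9866.91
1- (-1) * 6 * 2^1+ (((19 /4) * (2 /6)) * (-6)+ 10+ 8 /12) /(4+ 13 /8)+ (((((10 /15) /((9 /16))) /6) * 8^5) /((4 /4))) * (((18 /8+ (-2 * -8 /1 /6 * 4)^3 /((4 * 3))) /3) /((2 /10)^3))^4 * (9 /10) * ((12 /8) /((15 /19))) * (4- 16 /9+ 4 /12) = 13754509216181861753575809760949 /1412147682405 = 9740135105952117432.76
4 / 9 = 0.44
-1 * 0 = 0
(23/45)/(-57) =-23/2565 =-0.01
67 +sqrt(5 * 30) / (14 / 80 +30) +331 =200 * sqrt(6) / 1207 +398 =398.41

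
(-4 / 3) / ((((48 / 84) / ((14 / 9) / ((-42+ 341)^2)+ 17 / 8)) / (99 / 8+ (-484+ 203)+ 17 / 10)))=68154319709 / 51494976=1323.51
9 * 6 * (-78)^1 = -4212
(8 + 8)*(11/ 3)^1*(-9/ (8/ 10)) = -660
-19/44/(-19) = 1/44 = 0.02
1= 1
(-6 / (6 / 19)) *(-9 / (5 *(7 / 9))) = 43.97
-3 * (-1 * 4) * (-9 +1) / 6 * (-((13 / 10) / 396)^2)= 0.00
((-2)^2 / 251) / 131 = 4 / 32881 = 0.00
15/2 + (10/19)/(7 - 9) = 7.24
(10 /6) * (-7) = -11.67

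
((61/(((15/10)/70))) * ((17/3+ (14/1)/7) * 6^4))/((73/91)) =2573887680/73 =35258735.34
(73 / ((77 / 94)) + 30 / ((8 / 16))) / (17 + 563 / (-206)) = 2365292 / 226303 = 10.45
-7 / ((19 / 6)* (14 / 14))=-2.21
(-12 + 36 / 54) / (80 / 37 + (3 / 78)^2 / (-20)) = -17008160 / 3244689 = -5.24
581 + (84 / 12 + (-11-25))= 552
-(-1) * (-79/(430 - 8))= -0.19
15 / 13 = 1.15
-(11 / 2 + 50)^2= -12321 / 4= -3080.25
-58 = -58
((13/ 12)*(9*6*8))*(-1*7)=-3276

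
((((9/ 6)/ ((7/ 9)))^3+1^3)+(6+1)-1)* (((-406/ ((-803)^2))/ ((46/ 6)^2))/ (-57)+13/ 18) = 3276671767017281/ 320108329992528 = 10.24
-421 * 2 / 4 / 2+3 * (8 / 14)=-2899 / 28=-103.54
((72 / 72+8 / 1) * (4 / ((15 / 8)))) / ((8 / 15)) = 36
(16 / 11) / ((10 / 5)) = 8 / 11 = 0.73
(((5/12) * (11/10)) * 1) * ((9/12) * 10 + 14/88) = 3.51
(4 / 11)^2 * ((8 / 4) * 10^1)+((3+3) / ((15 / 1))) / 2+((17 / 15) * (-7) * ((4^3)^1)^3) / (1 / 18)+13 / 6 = -27177198845 / 726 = -37434158.19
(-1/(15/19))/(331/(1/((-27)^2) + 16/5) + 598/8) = -886844/124725165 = -0.01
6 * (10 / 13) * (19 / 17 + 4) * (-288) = -1503360 / 221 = -6802.53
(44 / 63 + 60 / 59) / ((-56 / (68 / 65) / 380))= -4118896 / 338247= -12.18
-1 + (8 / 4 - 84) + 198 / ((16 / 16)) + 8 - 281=-158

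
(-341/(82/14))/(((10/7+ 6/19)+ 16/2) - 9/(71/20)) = -727111/90036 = -8.08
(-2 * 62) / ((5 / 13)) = -1612 / 5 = -322.40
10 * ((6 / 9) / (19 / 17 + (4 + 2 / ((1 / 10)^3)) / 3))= 68 / 6825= 0.01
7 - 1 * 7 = 0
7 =7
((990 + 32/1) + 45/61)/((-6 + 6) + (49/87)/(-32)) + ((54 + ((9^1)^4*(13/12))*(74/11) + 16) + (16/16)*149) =-662408391/65758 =-10073.43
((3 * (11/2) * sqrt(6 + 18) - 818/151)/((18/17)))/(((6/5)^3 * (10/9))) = -173825/65232 + 4675 * sqrt(6)/288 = 37.10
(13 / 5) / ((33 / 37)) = 481 / 165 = 2.92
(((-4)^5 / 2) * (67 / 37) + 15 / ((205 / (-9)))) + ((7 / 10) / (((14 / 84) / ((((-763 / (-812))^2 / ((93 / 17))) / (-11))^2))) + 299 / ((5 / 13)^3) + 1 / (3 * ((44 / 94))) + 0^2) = 4328.14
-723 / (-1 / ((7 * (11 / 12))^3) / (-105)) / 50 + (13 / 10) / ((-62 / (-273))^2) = -148017597847 / 369024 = -401105.61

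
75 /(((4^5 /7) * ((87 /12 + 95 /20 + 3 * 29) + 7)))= 525 /108544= 0.00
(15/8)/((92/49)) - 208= -152353/736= -207.00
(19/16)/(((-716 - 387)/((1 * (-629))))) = 11951/17648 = 0.68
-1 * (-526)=526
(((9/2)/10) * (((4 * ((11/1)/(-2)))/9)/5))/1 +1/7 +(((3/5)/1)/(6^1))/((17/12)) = -39/5950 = -0.01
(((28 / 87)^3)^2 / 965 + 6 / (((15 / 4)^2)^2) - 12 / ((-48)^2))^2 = 7079027734433136237482716171652089 / 11206387408517738891761438670400000000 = 0.00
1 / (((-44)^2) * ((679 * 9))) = 1 / 11830896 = 0.00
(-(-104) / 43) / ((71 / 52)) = 5408 / 3053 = 1.77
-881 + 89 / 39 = -34270 / 39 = -878.72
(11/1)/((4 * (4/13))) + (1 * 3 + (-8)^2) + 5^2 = 1615/16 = 100.94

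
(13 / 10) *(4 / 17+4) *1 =5.51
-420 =-420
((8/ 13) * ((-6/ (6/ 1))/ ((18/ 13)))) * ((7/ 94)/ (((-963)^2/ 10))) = -140/ 392277087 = -0.00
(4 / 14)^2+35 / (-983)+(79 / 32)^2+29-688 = -652.86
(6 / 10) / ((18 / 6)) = 1 / 5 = 0.20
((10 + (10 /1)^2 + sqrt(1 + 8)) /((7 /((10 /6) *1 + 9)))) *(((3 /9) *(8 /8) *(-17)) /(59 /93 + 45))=-476408 /22281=-21.38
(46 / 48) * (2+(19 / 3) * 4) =943 / 36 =26.19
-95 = -95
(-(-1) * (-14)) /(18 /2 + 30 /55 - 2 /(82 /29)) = -3157 /1993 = -1.58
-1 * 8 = -8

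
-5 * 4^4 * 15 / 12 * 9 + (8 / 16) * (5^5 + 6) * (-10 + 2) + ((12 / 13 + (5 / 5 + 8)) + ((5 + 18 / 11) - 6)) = -3848622 / 143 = -26913.44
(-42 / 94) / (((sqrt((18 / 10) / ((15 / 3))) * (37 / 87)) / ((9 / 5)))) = -5481 / 1739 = -3.15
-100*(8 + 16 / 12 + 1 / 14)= -19750 / 21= -940.48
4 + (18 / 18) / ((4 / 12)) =7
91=91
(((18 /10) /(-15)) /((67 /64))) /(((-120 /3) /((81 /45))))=216 /41875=0.01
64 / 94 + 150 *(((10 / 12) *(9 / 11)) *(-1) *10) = -528398 / 517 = -1022.05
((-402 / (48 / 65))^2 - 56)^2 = 359574168678481 / 4096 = 87786662275.02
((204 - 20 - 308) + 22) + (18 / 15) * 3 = -492 / 5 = -98.40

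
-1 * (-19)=19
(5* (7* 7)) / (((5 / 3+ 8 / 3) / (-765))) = -562275 / 13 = -43251.92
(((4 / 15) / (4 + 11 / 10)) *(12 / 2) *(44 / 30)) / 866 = 176 / 331245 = 0.00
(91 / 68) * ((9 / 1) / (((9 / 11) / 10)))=5005 / 34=147.21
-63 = -63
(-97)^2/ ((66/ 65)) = 611585/ 66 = 9266.44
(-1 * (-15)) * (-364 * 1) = -5460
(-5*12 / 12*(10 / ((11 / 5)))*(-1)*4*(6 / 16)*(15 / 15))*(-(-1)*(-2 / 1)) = -68.18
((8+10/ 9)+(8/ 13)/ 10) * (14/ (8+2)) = 37562/ 2925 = 12.84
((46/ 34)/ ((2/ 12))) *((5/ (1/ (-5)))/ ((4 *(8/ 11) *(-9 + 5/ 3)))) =5175/ 544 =9.51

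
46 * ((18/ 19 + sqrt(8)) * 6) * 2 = 9936/ 19 + 1104 * sqrt(2) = 2084.24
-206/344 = -103/172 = -0.60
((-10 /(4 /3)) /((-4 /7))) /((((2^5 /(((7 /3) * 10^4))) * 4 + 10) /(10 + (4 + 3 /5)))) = 6706875 /350192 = 19.15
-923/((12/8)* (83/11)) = -20306/249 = -81.55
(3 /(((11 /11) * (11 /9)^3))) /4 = 2187 /5324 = 0.41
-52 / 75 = -0.69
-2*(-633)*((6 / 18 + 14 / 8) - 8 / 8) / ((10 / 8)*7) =5486 / 35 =156.74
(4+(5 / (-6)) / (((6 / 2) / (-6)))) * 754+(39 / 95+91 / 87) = 4274.12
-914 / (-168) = 457 / 84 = 5.44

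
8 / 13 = 0.62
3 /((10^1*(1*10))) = 0.03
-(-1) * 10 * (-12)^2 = 1440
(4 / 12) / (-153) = -1 / 459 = -0.00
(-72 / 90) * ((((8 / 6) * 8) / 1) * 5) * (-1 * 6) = 256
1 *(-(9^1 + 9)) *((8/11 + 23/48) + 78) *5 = -627315/88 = -7128.58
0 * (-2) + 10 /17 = 10 /17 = 0.59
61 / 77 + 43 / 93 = 8984 / 7161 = 1.25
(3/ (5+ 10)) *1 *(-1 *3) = -3/ 5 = -0.60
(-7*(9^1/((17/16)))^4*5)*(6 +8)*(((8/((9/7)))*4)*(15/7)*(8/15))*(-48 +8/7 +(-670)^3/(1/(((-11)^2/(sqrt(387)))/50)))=280814357053440/83521 +1453992022245585715200*sqrt(43)/3591403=2654805204461412.04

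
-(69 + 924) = -993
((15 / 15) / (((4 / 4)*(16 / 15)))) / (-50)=-3 / 160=-0.02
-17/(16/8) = -17/2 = -8.50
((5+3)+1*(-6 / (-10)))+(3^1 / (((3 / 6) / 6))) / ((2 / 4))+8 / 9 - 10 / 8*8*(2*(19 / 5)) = 247 / 45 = 5.49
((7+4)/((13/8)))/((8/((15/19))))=0.67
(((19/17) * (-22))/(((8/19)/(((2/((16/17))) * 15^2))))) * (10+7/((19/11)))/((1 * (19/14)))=-4625775/16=-289110.94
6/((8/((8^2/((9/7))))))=37.33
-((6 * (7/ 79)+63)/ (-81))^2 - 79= -362224360/ 4549689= -79.62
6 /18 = 1 /3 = 0.33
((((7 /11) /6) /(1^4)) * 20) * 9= 210 /11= 19.09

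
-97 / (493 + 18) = -97 / 511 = -0.19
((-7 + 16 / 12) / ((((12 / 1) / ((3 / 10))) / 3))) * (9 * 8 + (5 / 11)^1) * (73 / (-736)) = 3.05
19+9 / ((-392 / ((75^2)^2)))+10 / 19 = -5410401443 / 7448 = -726423.39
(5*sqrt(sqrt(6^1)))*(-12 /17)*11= -660*6^(1 /4) /17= -60.76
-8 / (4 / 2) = -4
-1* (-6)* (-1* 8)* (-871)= 41808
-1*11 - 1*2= -13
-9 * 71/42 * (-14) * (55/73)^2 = 644325/5329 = 120.91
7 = 7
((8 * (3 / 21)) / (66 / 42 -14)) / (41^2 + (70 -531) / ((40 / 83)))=-320 / 2520999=-0.00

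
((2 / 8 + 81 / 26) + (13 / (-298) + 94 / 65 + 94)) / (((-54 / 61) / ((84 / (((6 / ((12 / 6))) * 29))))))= -181535207 / 1685190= -107.72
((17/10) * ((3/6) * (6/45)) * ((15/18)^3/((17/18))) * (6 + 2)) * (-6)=-10/3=-3.33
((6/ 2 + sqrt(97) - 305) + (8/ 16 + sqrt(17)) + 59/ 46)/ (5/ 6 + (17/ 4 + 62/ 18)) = -248580/ 7061 + 36 * sqrt(17)/ 307 + 36 * sqrt(97)/ 307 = -33.57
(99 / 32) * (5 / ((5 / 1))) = 99 / 32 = 3.09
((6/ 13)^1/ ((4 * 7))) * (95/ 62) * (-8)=-0.20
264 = 264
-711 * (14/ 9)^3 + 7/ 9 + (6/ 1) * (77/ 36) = -431347/ 162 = -2662.64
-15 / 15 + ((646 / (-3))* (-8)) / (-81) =-5411 / 243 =-22.27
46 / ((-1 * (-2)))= 23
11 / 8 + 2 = 27 / 8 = 3.38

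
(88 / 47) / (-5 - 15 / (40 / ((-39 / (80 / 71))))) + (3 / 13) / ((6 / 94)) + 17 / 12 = 197208685 / 37444524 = 5.27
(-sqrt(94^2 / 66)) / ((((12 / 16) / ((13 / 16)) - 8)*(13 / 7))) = 0.88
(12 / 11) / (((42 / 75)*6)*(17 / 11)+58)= 150 / 8689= 0.02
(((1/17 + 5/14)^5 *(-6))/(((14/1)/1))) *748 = -313826716467/78609297032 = -3.99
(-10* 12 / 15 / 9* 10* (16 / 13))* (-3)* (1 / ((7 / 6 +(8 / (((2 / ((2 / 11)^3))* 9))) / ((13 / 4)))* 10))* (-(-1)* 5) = 14.06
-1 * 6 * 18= -108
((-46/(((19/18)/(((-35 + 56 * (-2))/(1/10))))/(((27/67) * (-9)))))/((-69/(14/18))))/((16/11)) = 4584195/2546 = 1800.55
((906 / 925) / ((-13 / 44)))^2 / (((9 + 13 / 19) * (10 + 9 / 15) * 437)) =198642312 / 810833544625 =0.00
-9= -9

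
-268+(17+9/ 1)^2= 408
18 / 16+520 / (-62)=-7.26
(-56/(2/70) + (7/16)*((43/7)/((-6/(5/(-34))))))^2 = 40924487700625/10653696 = 3841341.79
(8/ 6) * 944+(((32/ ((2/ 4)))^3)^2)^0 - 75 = 3554/ 3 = 1184.67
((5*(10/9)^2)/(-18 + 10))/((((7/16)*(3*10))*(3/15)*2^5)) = -125/13608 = -0.01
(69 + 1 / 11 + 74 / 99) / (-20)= -3457 / 990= -3.49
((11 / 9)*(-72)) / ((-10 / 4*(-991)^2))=176 / 4910405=0.00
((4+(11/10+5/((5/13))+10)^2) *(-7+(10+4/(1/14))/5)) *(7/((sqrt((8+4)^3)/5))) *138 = 291878671 *sqrt(3)/1200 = 421290.57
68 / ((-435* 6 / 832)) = -28288 / 1305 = -21.68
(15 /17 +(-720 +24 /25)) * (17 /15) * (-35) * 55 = 7833903 /5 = 1566780.60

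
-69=-69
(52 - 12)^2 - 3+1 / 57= 91030 / 57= 1597.02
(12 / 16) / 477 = 1 / 636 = 0.00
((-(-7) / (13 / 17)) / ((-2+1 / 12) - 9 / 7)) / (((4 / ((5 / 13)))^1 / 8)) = -99960 / 45461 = -2.20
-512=-512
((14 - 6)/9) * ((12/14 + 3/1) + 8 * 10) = 4696/63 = 74.54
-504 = -504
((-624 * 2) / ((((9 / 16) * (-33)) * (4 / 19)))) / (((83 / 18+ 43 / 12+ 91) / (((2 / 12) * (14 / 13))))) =68096 / 117843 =0.58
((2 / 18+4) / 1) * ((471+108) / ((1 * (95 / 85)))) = 121397 / 57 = 2129.77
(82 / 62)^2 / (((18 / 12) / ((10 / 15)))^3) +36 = 25328068 / 700569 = 36.15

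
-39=-39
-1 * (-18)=18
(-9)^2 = 81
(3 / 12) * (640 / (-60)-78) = -133 / 6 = -22.17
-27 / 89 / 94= -27 / 8366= -0.00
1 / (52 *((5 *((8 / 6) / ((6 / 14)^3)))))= 81 / 356720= 0.00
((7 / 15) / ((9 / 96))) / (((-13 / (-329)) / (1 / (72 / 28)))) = 257936 / 5265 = 48.99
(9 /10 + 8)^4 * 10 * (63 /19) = 3952761183 /19000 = 208040.06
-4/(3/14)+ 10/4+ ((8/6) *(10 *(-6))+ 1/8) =-2305/24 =-96.04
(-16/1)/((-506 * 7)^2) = -0.00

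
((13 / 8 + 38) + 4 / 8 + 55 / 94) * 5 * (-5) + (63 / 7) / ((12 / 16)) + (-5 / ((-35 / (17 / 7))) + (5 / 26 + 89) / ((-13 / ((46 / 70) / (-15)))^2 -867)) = -1851078766053093 / 1841128025464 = -1005.40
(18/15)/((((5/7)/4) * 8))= 21/25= 0.84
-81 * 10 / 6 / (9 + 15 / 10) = -90 / 7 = -12.86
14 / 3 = 4.67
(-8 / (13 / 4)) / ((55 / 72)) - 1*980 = -983.22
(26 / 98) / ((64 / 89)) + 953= 2989765 / 3136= 953.37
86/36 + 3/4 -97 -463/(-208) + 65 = -49861/1872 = -26.64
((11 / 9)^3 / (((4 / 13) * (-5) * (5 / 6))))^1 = -17303 / 12150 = -1.42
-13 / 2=-6.50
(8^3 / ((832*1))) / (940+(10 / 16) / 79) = 5056 / 7723105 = 0.00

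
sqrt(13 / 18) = sqrt(26) / 6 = 0.85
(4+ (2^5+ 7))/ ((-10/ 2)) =-43/ 5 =-8.60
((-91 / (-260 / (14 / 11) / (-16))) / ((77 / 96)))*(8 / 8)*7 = -37632 / 605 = -62.20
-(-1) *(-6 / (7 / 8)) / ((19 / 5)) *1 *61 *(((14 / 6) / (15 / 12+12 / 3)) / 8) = -2440 / 399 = -6.12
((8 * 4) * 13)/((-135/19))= -7904/135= -58.55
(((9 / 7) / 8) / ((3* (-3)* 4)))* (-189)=27 / 32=0.84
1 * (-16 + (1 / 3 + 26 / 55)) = -2507 / 165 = -15.19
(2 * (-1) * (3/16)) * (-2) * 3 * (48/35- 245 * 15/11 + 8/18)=-1151333/1540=-747.62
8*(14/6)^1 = 56/3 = 18.67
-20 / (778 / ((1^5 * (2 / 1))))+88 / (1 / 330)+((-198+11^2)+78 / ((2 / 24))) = 11630691 / 389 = 29898.95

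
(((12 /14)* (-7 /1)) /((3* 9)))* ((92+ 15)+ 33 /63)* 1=-4516 /189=-23.89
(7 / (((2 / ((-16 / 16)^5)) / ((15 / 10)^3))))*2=-189 / 8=-23.62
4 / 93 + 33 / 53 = 3281 / 4929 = 0.67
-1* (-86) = 86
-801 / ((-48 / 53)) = 14151 / 16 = 884.44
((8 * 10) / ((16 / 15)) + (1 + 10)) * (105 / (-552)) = -1505 / 92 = -16.36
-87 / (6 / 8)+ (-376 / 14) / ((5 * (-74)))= -150126 / 1295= -115.93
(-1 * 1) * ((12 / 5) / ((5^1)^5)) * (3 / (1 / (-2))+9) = -36 / 15625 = -0.00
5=5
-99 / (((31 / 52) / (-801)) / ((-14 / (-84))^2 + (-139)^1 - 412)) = -73289045.32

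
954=954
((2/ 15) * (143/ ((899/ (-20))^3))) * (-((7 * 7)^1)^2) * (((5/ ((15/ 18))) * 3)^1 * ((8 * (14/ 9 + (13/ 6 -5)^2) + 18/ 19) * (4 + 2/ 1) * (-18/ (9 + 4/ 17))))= -17848263405772800/ 2167366361117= -8235.00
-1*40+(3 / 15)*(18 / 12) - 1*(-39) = -7 / 10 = -0.70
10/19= 0.53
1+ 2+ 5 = 8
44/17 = 2.59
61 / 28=2.18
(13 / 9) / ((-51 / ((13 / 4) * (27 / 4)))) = -169 / 272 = -0.62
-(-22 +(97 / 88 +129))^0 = -1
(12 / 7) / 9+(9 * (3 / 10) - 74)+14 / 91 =-193709 / 2730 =-70.96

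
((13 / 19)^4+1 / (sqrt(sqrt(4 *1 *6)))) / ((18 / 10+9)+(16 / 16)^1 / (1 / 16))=142805 / 17463014+5 *2^(1 / 4) *3^(3 / 4) / 804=0.03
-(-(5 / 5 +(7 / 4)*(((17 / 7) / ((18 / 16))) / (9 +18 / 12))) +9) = -1444 / 189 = -7.64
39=39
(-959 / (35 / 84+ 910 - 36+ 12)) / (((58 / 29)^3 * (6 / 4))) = -959 / 10637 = -0.09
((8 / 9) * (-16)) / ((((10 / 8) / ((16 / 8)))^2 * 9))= -8192 / 2025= -4.05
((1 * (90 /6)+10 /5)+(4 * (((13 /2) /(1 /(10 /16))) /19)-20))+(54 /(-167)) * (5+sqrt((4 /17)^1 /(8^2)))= -3.78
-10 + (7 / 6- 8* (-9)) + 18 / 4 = 203 / 3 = 67.67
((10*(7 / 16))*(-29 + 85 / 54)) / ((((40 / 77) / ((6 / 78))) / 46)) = -18359957 / 22464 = -817.31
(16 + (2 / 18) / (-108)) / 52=15551 / 50544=0.31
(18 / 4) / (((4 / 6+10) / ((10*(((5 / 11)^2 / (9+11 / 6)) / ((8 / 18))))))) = 0.18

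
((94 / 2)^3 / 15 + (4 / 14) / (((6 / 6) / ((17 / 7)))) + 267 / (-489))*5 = 829252016 / 23961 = 34608.41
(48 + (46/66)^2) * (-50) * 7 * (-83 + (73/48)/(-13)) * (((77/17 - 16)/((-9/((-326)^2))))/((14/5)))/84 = 590583121503125/727056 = 812293855.64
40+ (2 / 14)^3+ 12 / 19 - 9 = 206162 / 6517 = 31.63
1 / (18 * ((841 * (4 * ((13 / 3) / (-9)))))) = -3 / 87464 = -0.00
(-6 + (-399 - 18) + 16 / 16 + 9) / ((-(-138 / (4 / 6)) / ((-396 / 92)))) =4543 / 529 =8.59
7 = 7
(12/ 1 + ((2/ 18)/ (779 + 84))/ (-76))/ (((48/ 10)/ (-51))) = -602097755/ 4722336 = -127.50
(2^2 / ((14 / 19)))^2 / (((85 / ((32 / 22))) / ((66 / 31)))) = 138624 / 129115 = 1.07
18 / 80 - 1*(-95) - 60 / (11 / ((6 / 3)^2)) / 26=539887 / 5720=94.39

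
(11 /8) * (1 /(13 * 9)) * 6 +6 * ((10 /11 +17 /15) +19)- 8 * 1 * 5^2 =-632131 /8580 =-73.67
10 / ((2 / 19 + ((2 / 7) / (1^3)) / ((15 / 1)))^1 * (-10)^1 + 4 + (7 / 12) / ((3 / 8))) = 2.32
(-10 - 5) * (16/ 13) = -240/ 13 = -18.46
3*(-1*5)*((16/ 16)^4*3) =-45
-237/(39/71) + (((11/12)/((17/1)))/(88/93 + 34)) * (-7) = -95355387/221000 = -431.47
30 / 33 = 10 / 11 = 0.91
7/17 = 0.41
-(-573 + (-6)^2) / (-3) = -179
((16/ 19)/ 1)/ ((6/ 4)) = 32/ 57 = 0.56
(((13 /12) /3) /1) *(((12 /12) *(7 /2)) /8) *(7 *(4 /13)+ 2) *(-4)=-21 /8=-2.62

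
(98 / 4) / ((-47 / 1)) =-49 / 94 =-0.52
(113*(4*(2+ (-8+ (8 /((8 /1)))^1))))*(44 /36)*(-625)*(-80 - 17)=-1507137500 /9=-167459722.22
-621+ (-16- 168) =-805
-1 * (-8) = 8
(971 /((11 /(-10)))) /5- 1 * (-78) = -1084 /11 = -98.55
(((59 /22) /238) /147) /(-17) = -59 /13084764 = -0.00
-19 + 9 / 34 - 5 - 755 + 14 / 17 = -26449 / 34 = -777.91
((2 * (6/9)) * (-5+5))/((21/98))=0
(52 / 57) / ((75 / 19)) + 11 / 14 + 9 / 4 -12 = -55019 / 6300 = -8.73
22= 22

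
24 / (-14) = -12 / 7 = -1.71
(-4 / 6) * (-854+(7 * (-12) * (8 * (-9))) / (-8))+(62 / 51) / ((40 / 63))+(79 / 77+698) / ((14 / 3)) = 673502117 / 549780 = 1225.04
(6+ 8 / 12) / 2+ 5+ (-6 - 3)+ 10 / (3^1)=8 / 3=2.67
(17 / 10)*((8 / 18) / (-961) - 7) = -1029299 / 86490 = -11.90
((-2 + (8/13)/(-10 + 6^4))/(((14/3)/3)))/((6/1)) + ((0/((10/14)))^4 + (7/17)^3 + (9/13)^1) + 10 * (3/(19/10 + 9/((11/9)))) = 2218323507451/585872764022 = 3.79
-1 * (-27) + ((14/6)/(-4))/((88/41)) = 28225/1056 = 26.73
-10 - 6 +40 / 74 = -572 / 37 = -15.46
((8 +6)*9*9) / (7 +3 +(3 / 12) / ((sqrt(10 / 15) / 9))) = 362880 / 2957 -40824*sqrt(6) / 2957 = 88.90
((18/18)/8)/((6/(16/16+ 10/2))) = 1/8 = 0.12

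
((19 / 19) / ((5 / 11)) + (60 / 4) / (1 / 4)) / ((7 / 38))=11818 / 35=337.66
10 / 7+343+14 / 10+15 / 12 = 48591 / 140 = 347.08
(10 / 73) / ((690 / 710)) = 710 / 5037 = 0.14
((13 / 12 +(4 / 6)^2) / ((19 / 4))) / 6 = 55 / 1026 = 0.05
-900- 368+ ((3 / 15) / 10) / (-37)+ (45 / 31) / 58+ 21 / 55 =-11595091492 / 9147325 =-1267.59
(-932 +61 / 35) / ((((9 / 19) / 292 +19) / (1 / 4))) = -45159333 / 3689735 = -12.24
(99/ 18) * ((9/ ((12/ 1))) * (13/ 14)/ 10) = 429/ 1120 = 0.38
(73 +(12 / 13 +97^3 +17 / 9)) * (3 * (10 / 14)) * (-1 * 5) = -2669790275 / 273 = -9779451.56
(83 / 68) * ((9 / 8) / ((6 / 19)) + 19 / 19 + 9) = 18011 / 1088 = 16.55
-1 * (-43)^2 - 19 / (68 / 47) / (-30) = -3771067 / 2040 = -1848.56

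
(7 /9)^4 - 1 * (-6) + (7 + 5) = 120499 /6561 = 18.37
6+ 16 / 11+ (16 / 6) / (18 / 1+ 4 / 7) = 16298 / 2145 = 7.60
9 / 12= 3 / 4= 0.75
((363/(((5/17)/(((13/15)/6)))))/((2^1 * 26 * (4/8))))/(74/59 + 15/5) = 121363/75300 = 1.61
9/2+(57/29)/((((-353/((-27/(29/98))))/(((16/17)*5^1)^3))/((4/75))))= 21363725601/2917074098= 7.32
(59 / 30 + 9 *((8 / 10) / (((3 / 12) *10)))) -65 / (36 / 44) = -33569 / 450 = -74.60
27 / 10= 2.70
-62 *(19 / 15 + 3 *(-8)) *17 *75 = 1797070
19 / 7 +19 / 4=209 / 28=7.46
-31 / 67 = -0.46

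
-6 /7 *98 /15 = -28 /5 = -5.60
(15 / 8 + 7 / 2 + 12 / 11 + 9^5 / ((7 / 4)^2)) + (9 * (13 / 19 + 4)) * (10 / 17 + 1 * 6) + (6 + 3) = 27262919107 / 1392776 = 19574.52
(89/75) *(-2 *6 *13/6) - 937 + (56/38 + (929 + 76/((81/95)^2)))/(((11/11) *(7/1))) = -17888434544/21815325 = -819.99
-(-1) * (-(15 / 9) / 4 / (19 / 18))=-15 / 38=-0.39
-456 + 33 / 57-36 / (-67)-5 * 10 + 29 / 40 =-25671763 / 50920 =-504.16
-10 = -10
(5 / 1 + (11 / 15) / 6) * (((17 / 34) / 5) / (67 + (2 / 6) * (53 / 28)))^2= 45178 / 4034220125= 0.00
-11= -11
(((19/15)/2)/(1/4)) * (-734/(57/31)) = -45508/45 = -1011.29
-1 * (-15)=15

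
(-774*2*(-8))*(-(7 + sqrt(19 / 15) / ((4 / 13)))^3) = -38635758 / 5 - 21516469*sqrt(285) / 50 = -14991947.67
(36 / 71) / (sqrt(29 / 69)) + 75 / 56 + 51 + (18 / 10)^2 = 36* sqrt(2001) / 2059 + 77811 / 1400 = 56.36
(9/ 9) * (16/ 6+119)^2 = 14802.78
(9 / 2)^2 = 81 / 4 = 20.25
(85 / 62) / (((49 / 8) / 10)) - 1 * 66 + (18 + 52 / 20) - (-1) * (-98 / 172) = -28564073 / 653170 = -43.73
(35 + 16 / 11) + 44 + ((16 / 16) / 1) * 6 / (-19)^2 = 319551 / 3971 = 80.47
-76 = -76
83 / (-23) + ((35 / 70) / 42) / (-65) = -453203 / 125580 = -3.61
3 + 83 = 86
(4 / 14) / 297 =2 / 2079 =0.00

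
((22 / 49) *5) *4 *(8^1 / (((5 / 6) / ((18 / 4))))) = 19008 / 49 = 387.92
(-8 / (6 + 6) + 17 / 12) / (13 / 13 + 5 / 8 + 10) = 2 / 31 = 0.06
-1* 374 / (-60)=187 / 30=6.23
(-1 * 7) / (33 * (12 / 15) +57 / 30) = -70 / 283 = -0.25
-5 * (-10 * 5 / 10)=25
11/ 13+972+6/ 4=25333/ 26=974.35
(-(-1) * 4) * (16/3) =64/3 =21.33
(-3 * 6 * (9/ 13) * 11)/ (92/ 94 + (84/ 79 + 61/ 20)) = -132331320/ 4915729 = -26.92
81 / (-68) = -81 / 68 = -1.19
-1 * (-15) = 15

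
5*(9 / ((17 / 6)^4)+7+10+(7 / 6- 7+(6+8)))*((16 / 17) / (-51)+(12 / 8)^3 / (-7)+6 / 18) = -24520885775 / 1158603312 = -21.16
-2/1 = -2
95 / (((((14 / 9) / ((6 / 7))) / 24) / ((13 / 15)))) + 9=53793 / 49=1097.82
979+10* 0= 979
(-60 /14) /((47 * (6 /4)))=-20 /329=-0.06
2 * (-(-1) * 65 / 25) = 26 / 5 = 5.20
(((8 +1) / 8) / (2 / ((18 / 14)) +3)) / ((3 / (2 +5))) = 189 / 328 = 0.58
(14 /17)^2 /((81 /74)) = 14504 /23409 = 0.62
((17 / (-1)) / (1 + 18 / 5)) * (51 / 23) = -8.19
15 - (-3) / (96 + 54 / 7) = 3637 / 242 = 15.03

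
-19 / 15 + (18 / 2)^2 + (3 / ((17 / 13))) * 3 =22087 / 255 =86.62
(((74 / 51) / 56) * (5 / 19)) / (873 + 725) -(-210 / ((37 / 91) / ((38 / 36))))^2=-52925309195290405 / 178066936152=-297221.43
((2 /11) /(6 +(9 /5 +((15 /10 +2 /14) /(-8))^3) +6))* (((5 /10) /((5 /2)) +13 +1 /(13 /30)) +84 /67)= 18646204416 /84381780587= 0.22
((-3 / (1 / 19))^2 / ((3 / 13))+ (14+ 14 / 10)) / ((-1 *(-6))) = 35236 / 15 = 2349.07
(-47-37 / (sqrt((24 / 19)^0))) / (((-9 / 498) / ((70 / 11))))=325360 / 11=29578.18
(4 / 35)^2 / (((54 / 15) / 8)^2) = 256 / 3969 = 0.06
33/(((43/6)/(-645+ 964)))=1468.88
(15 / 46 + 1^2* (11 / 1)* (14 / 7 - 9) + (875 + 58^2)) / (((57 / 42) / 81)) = 108561789 / 437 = 248425.15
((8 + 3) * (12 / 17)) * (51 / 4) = 99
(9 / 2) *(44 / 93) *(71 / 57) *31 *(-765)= -1194930 / 19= -62891.05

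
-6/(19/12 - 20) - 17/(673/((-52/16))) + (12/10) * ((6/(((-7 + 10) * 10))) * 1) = 9636217/14873300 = 0.65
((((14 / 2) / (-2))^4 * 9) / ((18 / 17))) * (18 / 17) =21609 / 16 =1350.56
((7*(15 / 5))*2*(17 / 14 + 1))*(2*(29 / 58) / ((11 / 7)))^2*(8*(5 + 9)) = 510384 / 121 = 4218.05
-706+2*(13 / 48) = -16931 / 24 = -705.46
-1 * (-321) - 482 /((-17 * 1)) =5939 /17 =349.35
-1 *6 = -6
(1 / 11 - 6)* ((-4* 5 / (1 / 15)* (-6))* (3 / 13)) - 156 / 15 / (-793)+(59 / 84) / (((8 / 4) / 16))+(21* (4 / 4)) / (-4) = -691632299 / 281820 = -2454.16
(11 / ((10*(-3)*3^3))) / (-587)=11 / 475470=0.00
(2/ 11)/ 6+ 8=265/ 33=8.03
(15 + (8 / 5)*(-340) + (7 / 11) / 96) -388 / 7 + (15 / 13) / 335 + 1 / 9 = -584.31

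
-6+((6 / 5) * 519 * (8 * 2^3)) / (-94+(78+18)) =19923.60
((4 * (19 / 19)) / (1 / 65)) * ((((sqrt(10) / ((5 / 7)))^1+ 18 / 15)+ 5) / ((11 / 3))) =1092 * sqrt(10) / 11+ 4836 / 11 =753.56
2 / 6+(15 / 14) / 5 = 23 / 42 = 0.55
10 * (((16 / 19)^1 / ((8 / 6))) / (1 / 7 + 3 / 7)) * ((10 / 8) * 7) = 3675 / 38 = 96.71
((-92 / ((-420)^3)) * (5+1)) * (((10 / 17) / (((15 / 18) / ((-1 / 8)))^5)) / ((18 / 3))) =-207 / 3731840000000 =-0.00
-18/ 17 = -1.06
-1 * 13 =-13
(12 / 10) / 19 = 6 / 95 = 0.06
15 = 15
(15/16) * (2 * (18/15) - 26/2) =-159/16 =-9.94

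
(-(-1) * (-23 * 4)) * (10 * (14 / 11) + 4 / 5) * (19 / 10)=-650256 / 275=-2364.57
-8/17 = -0.47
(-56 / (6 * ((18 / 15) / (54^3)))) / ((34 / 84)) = -51438240 / 17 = -3025778.82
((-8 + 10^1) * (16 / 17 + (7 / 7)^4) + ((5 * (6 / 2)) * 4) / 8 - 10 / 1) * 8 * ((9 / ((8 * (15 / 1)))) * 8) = 564 / 85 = 6.64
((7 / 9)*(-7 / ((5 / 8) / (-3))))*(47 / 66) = 9212 / 495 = 18.61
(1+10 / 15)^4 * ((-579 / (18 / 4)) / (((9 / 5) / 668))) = -805775000 / 2187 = -368438.50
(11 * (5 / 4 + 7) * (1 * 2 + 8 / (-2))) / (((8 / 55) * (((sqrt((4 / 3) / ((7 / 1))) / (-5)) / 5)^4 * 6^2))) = -373186111.45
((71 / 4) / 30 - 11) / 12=-1249 / 1440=-0.87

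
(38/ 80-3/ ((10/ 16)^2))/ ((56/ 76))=-27379/ 2800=-9.78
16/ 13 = 1.23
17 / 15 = 1.13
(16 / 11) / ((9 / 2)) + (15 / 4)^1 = 1613 / 396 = 4.07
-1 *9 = -9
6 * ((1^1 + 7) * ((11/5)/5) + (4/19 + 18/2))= 36282/475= 76.38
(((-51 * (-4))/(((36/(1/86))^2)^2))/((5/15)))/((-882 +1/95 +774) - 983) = -1615/264512057042202624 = -0.00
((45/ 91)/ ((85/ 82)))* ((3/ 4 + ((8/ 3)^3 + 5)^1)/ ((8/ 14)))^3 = 38588.21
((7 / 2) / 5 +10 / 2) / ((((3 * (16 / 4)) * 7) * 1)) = 19 / 280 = 0.07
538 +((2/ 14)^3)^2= 63295163/ 117649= 538.00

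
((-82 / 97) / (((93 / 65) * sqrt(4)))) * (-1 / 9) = 2665 / 81189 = 0.03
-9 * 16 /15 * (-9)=432 /5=86.40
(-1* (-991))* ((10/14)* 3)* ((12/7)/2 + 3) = 401355/49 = 8190.92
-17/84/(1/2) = -17/42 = -0.40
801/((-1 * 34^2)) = -801/1156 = -0.69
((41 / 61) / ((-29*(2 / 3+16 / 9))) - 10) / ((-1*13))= 389549 / 505934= 0.77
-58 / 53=-1.09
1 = 1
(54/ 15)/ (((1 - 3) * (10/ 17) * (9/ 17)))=-289/ 50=-5.78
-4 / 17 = -0.24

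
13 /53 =0.25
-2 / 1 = -2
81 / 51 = 27 / 17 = 1.59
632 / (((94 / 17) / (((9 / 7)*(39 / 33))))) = 628524 / 3619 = 173.67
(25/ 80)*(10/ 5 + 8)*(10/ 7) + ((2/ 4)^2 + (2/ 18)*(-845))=-5618/ 63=-89.17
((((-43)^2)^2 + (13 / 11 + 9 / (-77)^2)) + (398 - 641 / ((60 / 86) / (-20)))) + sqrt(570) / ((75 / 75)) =sqrt(570) + 61144155715 / 17787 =3437599.39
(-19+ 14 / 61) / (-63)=1145 / 3843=0.30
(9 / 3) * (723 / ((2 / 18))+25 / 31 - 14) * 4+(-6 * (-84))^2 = 10290192 / 31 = 331941.68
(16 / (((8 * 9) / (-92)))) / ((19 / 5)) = -920 / 171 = -5.38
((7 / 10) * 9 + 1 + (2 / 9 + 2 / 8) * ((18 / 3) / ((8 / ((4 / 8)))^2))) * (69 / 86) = 1291427 / 220160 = 5.87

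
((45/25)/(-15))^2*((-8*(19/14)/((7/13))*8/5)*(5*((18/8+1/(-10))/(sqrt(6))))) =-127452*sqrt(6)/153125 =-2.04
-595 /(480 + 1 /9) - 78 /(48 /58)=-95.49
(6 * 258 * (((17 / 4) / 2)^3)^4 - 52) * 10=1127369562273599695 / 8589934592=131243090.41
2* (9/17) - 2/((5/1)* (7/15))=24/119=0.20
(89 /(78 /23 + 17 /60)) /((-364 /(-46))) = 1412430 /461461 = 3.06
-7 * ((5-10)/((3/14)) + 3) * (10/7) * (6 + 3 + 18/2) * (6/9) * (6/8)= 1830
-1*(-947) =947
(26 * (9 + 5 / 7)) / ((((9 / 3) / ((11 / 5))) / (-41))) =-797368 / 105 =-7593.98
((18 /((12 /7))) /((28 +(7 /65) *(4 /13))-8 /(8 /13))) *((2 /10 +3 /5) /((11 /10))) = 70980 /139733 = 0.51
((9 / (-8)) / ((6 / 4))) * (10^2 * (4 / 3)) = -100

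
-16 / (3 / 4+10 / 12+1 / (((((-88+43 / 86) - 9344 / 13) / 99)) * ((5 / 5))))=-4024896 / 367409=-10.95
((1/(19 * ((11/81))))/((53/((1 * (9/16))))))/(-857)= -729/151887824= -0.00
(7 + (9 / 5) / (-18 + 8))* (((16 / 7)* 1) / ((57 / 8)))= 21824 / 9975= 2.19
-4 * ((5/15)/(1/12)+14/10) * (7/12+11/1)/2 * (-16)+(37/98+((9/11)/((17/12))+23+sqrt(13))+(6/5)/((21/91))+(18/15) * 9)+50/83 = sqrt(13)+15531200019/7605290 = 2045.76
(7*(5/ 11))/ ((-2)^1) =-1.59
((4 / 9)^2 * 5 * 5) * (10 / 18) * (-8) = -16000 / 729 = -21.95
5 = 5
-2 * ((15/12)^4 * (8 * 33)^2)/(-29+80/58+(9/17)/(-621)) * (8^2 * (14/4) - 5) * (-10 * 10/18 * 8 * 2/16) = -14084632546875/939602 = -14989998.47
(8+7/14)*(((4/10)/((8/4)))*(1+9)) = 17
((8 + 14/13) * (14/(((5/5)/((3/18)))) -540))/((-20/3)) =95167/130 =732.05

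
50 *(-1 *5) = -250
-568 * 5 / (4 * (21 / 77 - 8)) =1562 / 17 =91.88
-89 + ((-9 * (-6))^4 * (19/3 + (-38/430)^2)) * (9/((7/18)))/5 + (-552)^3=131649206015717/1617875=81371679.53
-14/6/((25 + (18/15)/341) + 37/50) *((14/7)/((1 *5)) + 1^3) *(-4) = 668360/1316781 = 0.51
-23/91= -0.25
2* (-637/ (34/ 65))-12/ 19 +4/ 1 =-785607/ 323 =-2432.22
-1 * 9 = -9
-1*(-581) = 581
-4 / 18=-0.22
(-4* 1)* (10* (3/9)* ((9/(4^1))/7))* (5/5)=-30/7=-4.29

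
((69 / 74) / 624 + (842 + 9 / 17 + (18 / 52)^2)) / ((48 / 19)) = 18153788659 / 54426112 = 333.55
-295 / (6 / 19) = -5605 / 6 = -934.17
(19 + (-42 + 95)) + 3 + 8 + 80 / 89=7467 / 89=83.90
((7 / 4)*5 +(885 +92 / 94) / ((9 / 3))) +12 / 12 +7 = 176011 / 564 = 312.08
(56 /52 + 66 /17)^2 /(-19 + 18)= -1201216 /48841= -24.59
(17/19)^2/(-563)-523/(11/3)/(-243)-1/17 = 1621566517/3078521721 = 0.53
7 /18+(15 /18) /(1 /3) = 26 /9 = 2.89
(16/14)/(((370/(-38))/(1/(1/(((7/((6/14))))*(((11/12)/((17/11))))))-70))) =200374/28305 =7.08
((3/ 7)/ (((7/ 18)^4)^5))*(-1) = -38244708649188234523312128/ 558545864083284007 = -68471921.66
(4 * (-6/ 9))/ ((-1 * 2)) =4/ 3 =1.33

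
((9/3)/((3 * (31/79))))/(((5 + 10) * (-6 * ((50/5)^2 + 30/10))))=-79/287370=-0.00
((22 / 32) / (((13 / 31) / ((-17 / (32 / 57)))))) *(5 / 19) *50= -2173875 / 3328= -653.21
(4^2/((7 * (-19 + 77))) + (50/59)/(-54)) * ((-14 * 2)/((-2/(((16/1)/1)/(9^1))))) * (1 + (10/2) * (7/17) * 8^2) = 553885856/7068141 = 78.36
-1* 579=-579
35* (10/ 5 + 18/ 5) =196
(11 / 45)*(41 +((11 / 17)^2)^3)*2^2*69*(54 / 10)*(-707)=-1276810820468568 / 120687845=-10579448.33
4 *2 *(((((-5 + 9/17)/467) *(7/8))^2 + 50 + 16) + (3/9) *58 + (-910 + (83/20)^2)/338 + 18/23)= 49080845771784061/73496625458100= 667.80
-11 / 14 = -0.79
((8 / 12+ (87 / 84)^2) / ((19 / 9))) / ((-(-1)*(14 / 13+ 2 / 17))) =904111 / 1310848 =0.69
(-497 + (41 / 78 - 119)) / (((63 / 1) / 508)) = -12193778 / 2457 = -4962.87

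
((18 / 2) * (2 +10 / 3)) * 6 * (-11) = -3168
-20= -20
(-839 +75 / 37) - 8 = -31264 / 37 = -844.97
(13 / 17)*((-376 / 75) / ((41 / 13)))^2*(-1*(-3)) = 310603072 / 53581875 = 5.80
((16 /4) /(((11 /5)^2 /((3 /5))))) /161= 60 /19481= 0.00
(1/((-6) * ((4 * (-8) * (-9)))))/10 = -1/17280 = -0.00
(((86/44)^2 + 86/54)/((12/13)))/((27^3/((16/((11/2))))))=1839110/2122043913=0.00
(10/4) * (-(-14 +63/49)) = 445/14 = 31.79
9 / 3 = 3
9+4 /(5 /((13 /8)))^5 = 9.01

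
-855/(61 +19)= -171/16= -10.69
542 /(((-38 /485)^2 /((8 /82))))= 127491950 /14801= 8613.74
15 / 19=0.79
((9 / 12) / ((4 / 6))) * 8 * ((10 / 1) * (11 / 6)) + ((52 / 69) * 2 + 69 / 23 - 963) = -54751 / 69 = -793.49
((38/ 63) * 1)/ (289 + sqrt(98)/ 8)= 351424/ 168375249 -152 * sqrt(2)/ 24053607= 0.00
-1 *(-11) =11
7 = 7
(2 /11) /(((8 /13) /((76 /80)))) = 247 /880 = 0.28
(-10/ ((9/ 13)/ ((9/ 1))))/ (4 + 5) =-130/ 9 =-14.44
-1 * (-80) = 80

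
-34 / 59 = -0.58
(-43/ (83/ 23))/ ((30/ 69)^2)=-523181/ 8300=-63.03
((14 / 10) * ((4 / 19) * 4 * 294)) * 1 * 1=32928 / 95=346.61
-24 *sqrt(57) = -181.20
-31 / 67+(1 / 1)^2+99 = 6669 / 67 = 99.54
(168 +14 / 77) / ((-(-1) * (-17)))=-1850 / 187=-9.89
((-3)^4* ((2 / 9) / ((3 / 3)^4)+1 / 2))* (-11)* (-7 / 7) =1287 / 2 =643.50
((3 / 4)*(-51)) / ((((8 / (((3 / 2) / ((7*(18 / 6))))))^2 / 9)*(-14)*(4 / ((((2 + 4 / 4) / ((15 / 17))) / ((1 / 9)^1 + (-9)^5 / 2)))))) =-210681 / 3733167656960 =-0.00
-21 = -21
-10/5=-2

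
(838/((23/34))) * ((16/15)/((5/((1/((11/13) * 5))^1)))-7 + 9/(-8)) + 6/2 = -1897432453/189750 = -9999.64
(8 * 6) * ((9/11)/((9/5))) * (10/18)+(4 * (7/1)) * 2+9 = 2545/33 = 77.12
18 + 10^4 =10018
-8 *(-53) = 424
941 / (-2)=-941 / 2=-470.50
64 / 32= 2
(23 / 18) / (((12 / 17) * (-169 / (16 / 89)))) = -782 / 406107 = -0.00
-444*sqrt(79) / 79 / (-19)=444*sqrt(79) / 1501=2.63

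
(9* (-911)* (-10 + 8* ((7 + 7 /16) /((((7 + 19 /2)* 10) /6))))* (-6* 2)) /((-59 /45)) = 381647052 /649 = 588054.01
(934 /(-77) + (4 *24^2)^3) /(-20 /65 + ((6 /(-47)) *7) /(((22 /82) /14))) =-287706294494567 /1104152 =-260567652.37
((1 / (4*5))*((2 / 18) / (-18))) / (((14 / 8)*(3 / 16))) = -8 / 8505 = -0.00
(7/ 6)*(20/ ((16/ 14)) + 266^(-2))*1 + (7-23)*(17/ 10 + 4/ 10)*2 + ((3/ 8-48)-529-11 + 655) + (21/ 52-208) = -92149258/ 492765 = -187.00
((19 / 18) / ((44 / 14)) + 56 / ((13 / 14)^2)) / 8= 4368973 / 535392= 8.16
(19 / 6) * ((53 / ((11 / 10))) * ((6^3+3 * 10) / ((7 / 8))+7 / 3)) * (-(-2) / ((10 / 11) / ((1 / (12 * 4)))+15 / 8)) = 95914736 / 50463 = 1900.69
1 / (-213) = -1 / 213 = -0.00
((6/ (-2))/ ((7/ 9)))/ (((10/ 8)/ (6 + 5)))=-1188/ 35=-33.94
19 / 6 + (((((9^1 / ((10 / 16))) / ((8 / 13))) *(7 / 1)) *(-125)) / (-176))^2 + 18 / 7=8807470733 / 650496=13539.62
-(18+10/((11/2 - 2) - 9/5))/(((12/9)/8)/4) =-9744/17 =-573.18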